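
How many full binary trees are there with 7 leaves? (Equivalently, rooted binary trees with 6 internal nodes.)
C_6 = 132

These full binary trees are counted by the Catalan number C_n = (1/(n + 1)) · C(2n, n). For n = 6: C_6 = (1/7) · C(12, 6) = 924/7 = 132.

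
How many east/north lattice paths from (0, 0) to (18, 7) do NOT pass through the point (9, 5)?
Number of paths = 370590

Total paths from (0, 0) to (18, 7): C(25, 18) = 480700. Paths through (9, 5): (paths (0, 0) → (9, 5)) × (paths (9, 5) → (18, 7)) = C(14, 9) · C(11, 9) = 2002 · 55 = 110110. Avoidance count = 480700 − 110110 = 370590.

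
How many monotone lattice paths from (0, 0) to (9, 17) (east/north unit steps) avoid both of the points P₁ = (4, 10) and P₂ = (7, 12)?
Number of paths = 1483820

Inclusion–exclusion. Total paths: C(26, 9) = 3124550. Through P₁: C(14, 4)·C(12, 5) = 792792. Through P₂: C(19, 7)·C(7, 2) = 1058148. Since P₁ is strictly southwest of P₂, a monotone path through both must visit P₁ then P₂; paths through both = C(14, 4)·C(5, 3)·C(7, 2) = 210210. Avoid both = 3124550 − 792792 − 1058148 + 210210 = 1483820.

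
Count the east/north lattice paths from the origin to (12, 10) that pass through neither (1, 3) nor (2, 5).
Number of paths = 492323

Inclusion–exclusion. Total paths: C(22, 12) = 646646. Through P₁: C(4, 1)·C(18, 11) = 127296. Through P₂: C(7, 2)·C(15, 10) = 63063. Since P₁ is strictly southwest of P₂, a monotone path through both must visit P₁ then P₂; paths through both = C(4, 1)·C(3, 1)·C(15, 10) = 36036. Avoid both = 646646 − 127296 − 63063 + 36036 = 492323.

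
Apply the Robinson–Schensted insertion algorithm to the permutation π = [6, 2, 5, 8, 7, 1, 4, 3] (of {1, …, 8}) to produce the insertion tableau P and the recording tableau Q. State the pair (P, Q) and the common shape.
P = [1, 3, 7] / [2, 4] / [5, 8] / [6];  Q = [1, 3, 4] / [2, 5] / [6, 7] / [8];  common shape = (3, 2, 2, 1)

Row-insert the values π_1, π_2, … into P one at a time, bumping the leftmost entry strictly greater than the inserted value down to the next row. The recording tableau Q records, in position (i, j), the step at which that cell was added to P.
  Insert 6 (step 1): P = [6];  Q = [1]
  Insert 2 (step 2): P = [2] / [6];  Q = [1] / [2]
  Insert 5 (step 3): P = [2, 5] / [6];  Q = [1, 3] / [2]
  Insert 8 (step 4): P = [2, 5, 8] / [6];  Q = [1, 3, 4] / [2]
  Insert 7 (step 5): P = [2, 5, 7] / [6, 8];  Q = [1, 3, 4] / [2, 5]
  Insert 1 (step 6): P = [1, 5, 7] / [2, 8] / [6];  Q = [1, 3, 4] / [2, 5] / [6]
  Insert 4 (step 7): P = [1, 4, 7] / [2, 5] / [6, 8];  Q = [1, 3, 4] / [2, 5] / [6, 7]
  Insert 3 (step 8): P = [1, 3, 7] / [2, 4] / [5, 8] / [6];  Q = [1, 3, 4] / [2, 5] / [6, 7] / [8]
Final shape: (3, 2, 2, 1).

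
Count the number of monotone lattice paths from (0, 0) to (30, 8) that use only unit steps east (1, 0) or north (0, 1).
Number of paths = 48903492

A monotone lattice path from (0, 0) to (30, 8) consists of 30 east steps and 8 north steps in some order, so it is determined by which 30 of the 38 steps are east. The count is C(38, 30) = 48903492.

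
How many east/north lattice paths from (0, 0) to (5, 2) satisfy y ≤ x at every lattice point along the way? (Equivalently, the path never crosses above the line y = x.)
Number of paths = 14

By the reflection principle (André's argument), the number of monotone paths to (5, 2) with n ≤ m that never go above y = x is C(7, 5) − C(7, 6) = 21 − 7 = 14.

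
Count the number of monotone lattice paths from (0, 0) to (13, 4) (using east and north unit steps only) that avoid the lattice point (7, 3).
Number of paths = 1540

Total paths from (0, 0) to (13, 4): C(17, 13) = 2380. Paths through (7, 3): (paths (0, 0) → (7, 3)) × (paths (7, 3) → (13, 4)) = C(10, 7) · C(7, 6) = 120 · 7 = 840. Avoidance count = 2380 − 840 = 1540.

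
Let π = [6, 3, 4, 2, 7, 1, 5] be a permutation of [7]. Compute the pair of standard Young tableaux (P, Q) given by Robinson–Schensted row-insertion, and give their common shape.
P = [1, 4, 5] / [2, 7] / [3] / [6];  Q = [1, 3, 5] / [2, 7] / [4] / [6];  common shape = (3, 2, 1, 1)

Row-insert the values π_1, π_2, … into P one at a time, bumping the leftmost entry strictly greater than the inserted value down to the next row. The recording tableau Q records, in position (i, j), the step at which that cell was added to P.
  Insert 6 (step 1): P = [6];  Q = [1]
  Insert 3 (step 2): P = [3] / [6];  Q = [1] / [2]
  Insert 4 (step 3): P = [3, 4] / [6];  Q = [1, 3] / [2]
  Insert 2 (step 4): P = [2, 4] / [3] / [6];  Q = [1, 3] / [2] / [4]
  Insert 7 (step 5): P = [2, 4, 7] / [3] / [6];  Q = [1, 3, 5] / [2] / [4]
  Insert 1 (step 6): P = [1, 4, 7] / [2] / [3] / [6];  Q = [1, 3, 5] / [2] / [4] / [6]
  Insert 5 (step 7): P = [1, 4, 5] / [2, 7] / [3] / [6];  Q = [1, 3, 5] / [2, 7] / [4] / [6]
Final shape: (3, 2, 1, 1).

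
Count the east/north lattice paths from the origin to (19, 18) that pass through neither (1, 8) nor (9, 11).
Number of paths = 14316918110

Inclusion–exclusion. Total paths: C(37, 19) = 17672631900. Through P₁: C(9, 1)·C(28, 18) = 118107990. Through P₂: C(20, 9)·C(17, 10) = 3266486080. Since P₁ is strictly southwest of P₂, a monotone path through both must visit P₁ then P₂; paths through both = C(9, 1)·C(11, 8)·C(17, 10) = 28880280. Avoid both = 17672631900 − 118107990 − 3266486080 + 28880280 = 14316918110.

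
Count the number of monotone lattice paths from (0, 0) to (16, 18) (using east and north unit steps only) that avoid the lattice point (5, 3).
Number of paths = 1771296470

Total paths from (0, 0) to (16, 18): C(34, 16) = 2203961430. Paths through (5, 3): (paths (0, 0) → (5, 3)) × (paths (5, 3) → (16, 18)) = C(8, 5) · C(26, 11) = 56 · 7726160 = 432664960. Avoidance count = 2203961430 − 432664960 = 1771296470.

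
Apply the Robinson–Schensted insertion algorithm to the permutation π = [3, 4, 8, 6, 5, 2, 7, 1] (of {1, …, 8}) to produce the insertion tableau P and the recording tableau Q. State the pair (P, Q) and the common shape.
P = [1, 4, 5, 7] / [2] / [3] / [6] / [8];  Q = [1, 2, 3, 7] / [4] / [5] / [6] / [8];  common shape = (4, 1, 1, 1, 1)

Row-insert the values π_1, π_2, … into P one at a time, bumping the leftmost entry strictly greater than the inserted value down to the next row. The recording tableau Q records, in position (i, j), the step at which that cell was added to P.
  Insert 3 (step 1): P = [3];  Q = [1]
  Insert 4 (step 2): P = [3, 4];  Q = [1, 2]
  Insert 8 (step 3): P = [3, 4, 8];  Q = [1, 2, 3]
  Insert 6 (step 4): P = [3, 4, 6] / [8];  Q = [1, 2, 3] / [4]
  Insert 5 (step 5): P = [3, 4, 5] / [6] / [8];  Q = [1, 2, 3] / [4] / [5]
  Insert 2 (step 6): P = [2, 4, 5] / [3] / [6] / [8];  Q = [1, 2, 3] / [4] / [5] / [6]
  Insert 7 (step 7): P = [2, 4, 5, 7] / [3] / [6] / [8];  Q = [1, 2, 3, 7] / [4] / [5] / [6]
  Insert 1 (step 8): P = [1, 4, 5, 7] / [2] / [3] / [6] / [8];  Q = [1, 2, 3, 7] / [4] / [5] / [6] / [8]
Final shape: (4, 1, 1, 1, 1).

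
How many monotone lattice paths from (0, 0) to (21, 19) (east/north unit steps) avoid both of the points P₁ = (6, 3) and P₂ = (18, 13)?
Number of paths = 93274507896

Inclusion–exclusion. Total paths: C(40, 21) = 131282408400. Through P₁: C(9, 6)·C(31, 15) = 25245376380. Through P₂: C(31, 18)·C(9, 3) = 17325258300. Since P₁ is strictly southwest of P₂, a monotone path through both must visit P₁ then P₂; paths through both = C(9, 6)·C(22, 12)·C(9, 3) = 4562734176. Avoid both = 131282408400 − 25245376380 − 17325258300 + 4562734176 = 93274507896.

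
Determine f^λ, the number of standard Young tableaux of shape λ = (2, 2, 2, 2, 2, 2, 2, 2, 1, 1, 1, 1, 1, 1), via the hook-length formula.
# SYT of shape (2, 2, 2, 2, 2, 2, 2, 2, 1, 1, 1, 1, 1, 1) = 149226

Hook-length formula: f^λ = n! / Π hook(c), product over all cells c of the Young diagram. For λ = (2, 2, 2, 2, 2, 2, 2, 2, 1, 1, 1, 1, 1, 1), n = 22 boxes. Hook lengths by row (left-to-right, top-to-bottom): [15, 8]; [14, 7]; [13, 6]; [12, 5]; [11, 4]; [10, 3]; [9, 2]; [8, 1]; [6]; [5]; [4]; [3]; [2]; [1]. Product of hooks = 7532204359680000. So f^λ = 22! / 7532204359680000 = 1124000727777607680000 / 7532204359680000 = 149226.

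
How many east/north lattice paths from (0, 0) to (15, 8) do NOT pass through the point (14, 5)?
Number of paths = 443802

Total paths from (0, 0) to (15, 8): C(23, 15) = 490314. Paths through (14, 5): (paths (0, 0) → (14, 5)) × (paths (14, 5) → (15, 8)) = C(19, 14) · C(4, 1) = 11628 · 4 = 46512. Avoidance count = 490314 − 46512 = 443802.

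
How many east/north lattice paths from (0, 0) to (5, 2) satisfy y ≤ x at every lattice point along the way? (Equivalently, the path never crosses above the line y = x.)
Number of paths = 14

By the reflection principle (André's argument), the number of monotone paths to (5, 2) with n ≤ m that never go above y = x is C(7, 5) − C(7, 6) = 21 − 7 = 14.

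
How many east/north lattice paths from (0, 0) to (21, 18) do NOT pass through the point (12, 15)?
Number of paths = 58534694790

Total paths from (0, 0) to (21, 18): C(39, 21) = 62359143990. Paths through (12, 15): (paths (0, 0) → (12, 15)) × (paths (12, 15) → (21, 18)) = C(27, 12) · C(12, 9) = 17383860 · 220 = 3824449200. Avoidance count = 62359143990 − 3824449200 = 58534694790.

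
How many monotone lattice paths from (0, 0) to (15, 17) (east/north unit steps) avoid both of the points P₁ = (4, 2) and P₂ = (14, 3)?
Number of paths = 449822595

Inclusion–exclusion. Total paths: C(32, 15) = 565722720. Through P₁: C(6, 4)·C(26, 11) = 115892400. Through P₂: C(17, 14)·C(15, 1) = 10200. Since P₁ is strictly southwest of P₂, a monotone path through both must visit P₁ then P₂; paths through both = C(6, 4)·C(11, 10)·C(15, 1) = 2475. Avoid both = 565722720 − 115892400 − 10200 + 2475 = 449822595.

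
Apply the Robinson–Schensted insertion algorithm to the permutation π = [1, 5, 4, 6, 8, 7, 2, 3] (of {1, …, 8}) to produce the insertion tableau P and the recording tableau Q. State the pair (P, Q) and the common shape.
P = [1, 2, 3, 7] / [4, 6] / [5, 8];  Q = [1, 2, 4, 5] / [3, 6] / [7, 8];  common shape = (4, 2, 2)

Row-insert the values π_1, π_2, … into P one at a time, bumping the leftmost entry strictly greater than the inserted value down to the next row. The recording tableau Q records, in position (i, j), the step at which that cell was added to P.
  Insert 1 (step 1): P = [1];  Q = [1]
  Insert 5 (step 2): P = [1, 5];  Q = [1, 2]
  Insert 4 (step 3): P = [1, 4] / [5];  Q = [1, 2] / [3]
  Insert 6 (step 4): P = [1, 4, 6] / [5];  Q = [1, 2, 4] / [3]
  Insert 8 (step 5): P = [1, 4, 6, 8] / [5];  Q = [1, 2, 4, 5] / [3]
  Insert 7 (step 6): P = [1, 4, 6, 7] / [5, 8];  Q = [1, 2, 4, 5] / [3, 6]
  Insert 2 (step 7): P = [1, 2, 6, 7] / [4, 8] / [5];  Q = [1, 2, 4, 5] / [3, 6] / [7]
  Insert 3 (step 8): P = [1, 2, 3, 7] / [4, 6] / [5, 8];  Q = [1, 2, 4, 5] / [3, 6] / [7, 8]
Final shape: (4, 2, 2).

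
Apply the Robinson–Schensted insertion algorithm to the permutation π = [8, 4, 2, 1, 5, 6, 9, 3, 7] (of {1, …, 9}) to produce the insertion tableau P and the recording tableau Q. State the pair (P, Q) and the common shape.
P = [1, 3, 6, 7] / [2, 5, 9] / [4] / [8];  Q = [1, 5, 6, 7] / [2, 8, 9] / [3] / [4];  common shape = (4, 3, 1, 1)

Row-insert the values π_1, π_2, … into P one at a time, bumping the leftmost entry strictly greater than the inserted value down to the next row. The recording tableau Q records, in position (i, j), the step at which that cell was added to P.
  Insert 8 (step 1): P = [8];  Q = [1]
  Insert 4 (step 2): P = [4] / [8];  Q = [1] / [2]
  Insert 2 (step 3): P = [2] / [4] / [8];  Q = [1] / [2] / [3]
  Insert 1 (step 4): P = [1] / [2] / [4] / [8];  Q = [1] / [2] / [3] / [4]
  Insert 5 (step 5): P = [1, 5] / [2] / [4] / [8];  Q = [1, 5] / [2] / [3] / [4]
  Insert 6 (step 6): P = [1, 5, 6] / [2] / [4] / [8];  Q = [1, 5, 6] / [2] / [3] / [4]
  Insert 9 (step 7): P = [1, 5, 6, 9] / [2] / [4] / [8];  Q = [1, 5, 6, 7] / [2] / [3] / [4]
  Insert 3 (step 8): P = [1, 3, 6, 9] / [2, 5] / [4] / [8];  Q = [1, 5, 6, 7] / [2, 8] / [3] / [4]
  Insert 7 (step 9): P = [1, 3, 6, 7] / [2, 5, 9] / [4] / [8];  Q = [1, 5, 6, 7] / [2, 8, 9] / [3] / [4]
Final shape: (4, 3, 1, 1).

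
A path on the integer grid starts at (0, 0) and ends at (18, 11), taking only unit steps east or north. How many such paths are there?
Number of paths = 34597290

A monotone lattice path from (0, 0) to (18, 11) consists of 18 east steps and 11 north steps in some order, so it is determined by which 18 of the 29 steps are east. The count is C(29, 18) = 34597290.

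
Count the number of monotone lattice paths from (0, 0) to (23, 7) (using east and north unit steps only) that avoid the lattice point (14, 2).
Number of paths = 1795560

Total paths from (0, 0) to (23, 7): C(30, 23) = 2035800. Paths through (14, 2): (paths (0, 0) → (14, 2)) × (paths (14, 2) → (23, 7)) = C(16, 14) · C(14, 9) = 120 · 2002 = 240240. Avoidance count = 2035800 − 240240 = 1795560.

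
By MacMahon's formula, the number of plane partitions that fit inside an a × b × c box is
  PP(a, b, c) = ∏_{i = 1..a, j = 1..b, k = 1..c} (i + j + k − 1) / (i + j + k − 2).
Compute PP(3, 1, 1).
PP(3, 1, 1) = 4

Evaluate the triple product over i = 1..3, j = 1..1, k = 1..1. The factors are (2/1) · (3/2) · (4/3). The numerators and denominators telescope so the product is an integer; carrying out the multiplication exactly gives PP(3, 1, 1) = 4.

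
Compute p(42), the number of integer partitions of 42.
p(42) = 53174

Compute p(n) via the recurrence p(n, m) = p(n, m−1) + p(n−m, m), where p(n, m) counts partitions of n with all parts ≤ m and p(n) = p(n, n). The base cases are p(0, m) = 1 and p(n, 0) = 0 for n > 0. Filling the table yields p(42) = 53174. (Euler's pentagonal recurrence is an alternative.)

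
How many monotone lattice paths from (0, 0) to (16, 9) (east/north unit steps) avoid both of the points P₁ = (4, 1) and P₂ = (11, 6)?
Number of paths = 941829

Inclusion–exclusion. Total paths: C(25, 16) = 2042975. Through P₁: C(5, 4)·C(20, 12) = 629850. Through P₂: C(17, 11)·C(8, 5) = 693056. Since P₁ is strictly southwest of P₂, a monotone path through both must visit P₁ then P₂; paths through both = C(5, 4)·C(12, 7)·C(8, 5) = 221760. Avoid both = 2042975 − 629850 − 693056 + 221760 = 941829.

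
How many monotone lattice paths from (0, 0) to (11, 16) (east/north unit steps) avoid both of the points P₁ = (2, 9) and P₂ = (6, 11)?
Number of paths = 9497843

Inclusion–exclusion. Total paths: C(27, 11) = 13037895. Through P₁: C(11, 2)·C(16, 9) = 629200. Through P₂: C(17, 6)·C(10, 5) = 3118752. Since P₁ is strictly southwest of P₂, a monotone path through both must visit P₁ then P₂; paths through both = C(11, 2)·C(6, 4)·C(10, 5) = 207900. Avoid both = 13037895 − 629200 − 3118752 + 207900 = 9497843.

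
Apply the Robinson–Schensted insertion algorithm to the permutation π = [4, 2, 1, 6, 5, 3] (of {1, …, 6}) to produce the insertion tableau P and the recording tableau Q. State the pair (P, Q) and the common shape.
P = [1, 3] / [2, 5] / [4, 6];  Q = [1, 4] / [2, 5] / [3, 6];  common shape = (2, 2, 2)

Row-insert the values π_1, π_2, … into P one at a time, bumping the leftmost entry strictly greater than the inserted value down to the next row. The recording tableau Q records, in position (i, j), the step at which that cell was added to P.
  Insert 4 (step 1): P = [4];  Q = [1]
  Insert 2 (step 2): P = [2] / [4];  Q = [1] / [2]
  Insert 1 (step 3): P = [1] / [2] / [4];  Q = [1] / [2] / [3]
  Insert 6 (step 4): P = [1, 6] / [2] / [4];  Q = [1, 4] / [2] / [3]
  Insert 5 (step 5): P = [1, 5] / [2, 6] / [4];  Q = [1, 4] / [2, 5] / [3]
  Insert 3 (step 6): P = [1, 3] / [2, 5] / [4, 6];  Q = [1, 4] / [2, 5] / [3, 6]
Final shape: (2, 2, 2).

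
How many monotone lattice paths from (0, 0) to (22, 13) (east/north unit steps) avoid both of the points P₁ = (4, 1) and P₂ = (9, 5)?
Number of paths = 764683395

Inclusion–exclusion. Total paths: C(35, 22) = 1476337800. Through P₁: C(5, 4)·C(30, 18) = 432466125. Through P₂: C(14, 9)·C(21, 13) = 407386980. Since P₁ is strictly southwest of P₂, a monotone path through both must visit P₁ then P₂; paths through both = C(5, 4)·C(9, 5)·C(21, 13) = 128198700. Avoid both = 1476337800 − 432466125 − 407386980 + 128198700 = 764683395.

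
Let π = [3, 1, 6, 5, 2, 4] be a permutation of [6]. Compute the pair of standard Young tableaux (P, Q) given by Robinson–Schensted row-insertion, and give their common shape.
P = [1, 2, 4] / [3, 5] / [6];  Q = [1, 3, 6] / [2, 4] / [5];  common shape = (3, 2, 1)

Row-insert the values π_1, π_2, … into P one at a time, bumping the leftmost entry strictly greater than the inserted value down to the next row. The recording tableau Q records, in position (i, j), the step at which that cell was added to P.
  Insert 3 (step 1): P = [3];  Q = [1]
  Insert 1 (step 2): P = [1] / [3];  Q = [1] / [2]
  Insert 6 (step 3): P = [1, 6] / [3];  Q = [1, 3] / [2]
  Insert 5 (step 4): P = [1, 5] / [3, 6];  Q = [1, 3] / [2, 4]
  Insert 2 (step 5): P = [1, 2] / [3, 5] / [6];  Q = [1, 3] / [2, 4] / [5]
  Insert 4 (step 6): P = [1, 2, 4] / [3, 5] / [6];  Q = [1, 3, 6] / [2, 4] / [5]
Final shape: (3, 2, 1).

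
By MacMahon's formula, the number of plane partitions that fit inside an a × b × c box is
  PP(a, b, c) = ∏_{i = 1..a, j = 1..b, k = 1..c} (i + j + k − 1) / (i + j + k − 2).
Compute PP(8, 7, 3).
PP(8, 7, 3) = 4971151900

Evaluate the triple product over i = 1..8, j = 1..7, k = 1..3. The factors are (2/1) · (3/2) · (4/3) · (3/2) · (4/3) · (5/4) · (4/3) · (5/4) · … (168 factors total). The numerators and denominators telescope so the product is an integer; carrying out the multiplication exactly gives PP(8, 7, 3) = 4971151900.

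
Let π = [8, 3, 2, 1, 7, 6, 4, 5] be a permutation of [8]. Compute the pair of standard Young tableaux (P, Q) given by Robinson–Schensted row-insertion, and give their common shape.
P = [1, 4, 5] / [2, 6] / [3, 7] / [8];  Q = [1, 5, 8] / [2, 6] / [3, 7] / [4];  common shape = (3, 2, 2, 1)

Row-insert the values π_1, π_2, … into P one at a time, bumping the leftmost entry strictly greater than the inserted value down to the next row. The recording tableau Q records, in position (i, j), the step at which that cell was added to P.
  Insert 8 (step 1): P = [8];  Q = [1]
  Insert 3 (step 2): P = [3] / [8];  Q = [1] / [2]
  Insert 2 (step 3): P = [2] / [3] / [8];  Q = [1] / [2] / [3]
  Insert 1 (step 4): P = [1] / [2] / [3] / [8];  Q = [1] / [2] / [3] / [4]
  Insert 7 (step 5): P = [1, 7] / [2] / [3] / [8];  Q = [1, 5] / [2] / [3] / [4]
  Insert 6 (step 6): P = [1, 6] / [2, 7] / [3] / [8];  Q = [1, 5] / [2, 6] / [3] / [4]
  Insert 4 (step 7): P = [1, 4] / [2, 6] / [3, 7] / [8];  Q = [1, 5] / [2, 6] / [3, 7] / [4]
  Insert 5 (step 8): P = [1, 4, 5] / [2, 6] / [3, 7] / [8];  Q = [1, 5, 8] / [2, 6] / [3, 7] / [4]
Final shape: (3, 2, 2, 1).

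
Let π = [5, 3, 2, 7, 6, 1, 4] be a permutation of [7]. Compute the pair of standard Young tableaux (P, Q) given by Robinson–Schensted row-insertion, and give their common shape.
P = [1, 4] / [2, 6] / [3, 7] / [5];  Q = [1, 4] / [2, 5] / [3, 7] / [6];  common shape = (2, 2, 2, 1)

Row-insert the values π_1, π_2, … into P one at a time, bumping the leftmost entry strictly greater than the inserted value down to the next row. The recording tableau Q records, in position (i, j), the step at which that cell was added to P.
  Insert 5 (step 1): P = [5];  Q = [1]
  Insert 3 (step 2): P = [3] / [5];  Q = [1] / [2]
  Insert 2 (step 3): P = [2] / [3] / [5];  Q = [1] / [2] / [3]
  Insert 7 (step 4): P = [2, 7] / [3] / [5];  Q = [1, 4] / [2] / [3]
  Insert 6 (step 5): P = [2, 6] / [3, 7] / [5];  Q = [1, 4] / [2, 5] / [3]
  Insert 1 (step 6): P = [1, 6] / [2, 7] / [3] / [5];  Q = [1, 4] / [2, 5] / [3] / [6]
  Insert 4 (step 7): P = [1, 4] / [2, 6] / [3, 7] / [5];  Q = [1, 4] / [2, 5] / [3, 7] / [6]
Final shape: (2, 2, 2, 1).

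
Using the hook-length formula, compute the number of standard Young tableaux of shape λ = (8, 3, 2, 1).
# SYT of shape (8, 3, 2, 1) = 23296

Hook-length formula: f^λ = n! / Π hook(c), product over all cells c of the Young diagram. For λ = (8, 3, 2, 1), n = 14 boxes. Hook lengths by row (left-to-right, top-to-bottom): [11, 9, 7, 5, 4, 3, 2, 1]; [5, 3, 1]; [3, 1]; [1]. Product of hooks = 3742200. So f^λ = 14! / 3742200 = 87178291200 / 3742200 = 23296.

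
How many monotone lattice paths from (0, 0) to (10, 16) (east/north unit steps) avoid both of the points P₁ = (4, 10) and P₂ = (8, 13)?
Number of paths = 2702261

Inclusion–exclusion. Total paths: C(26, 10) = 5311735. Through P₁: C(14, 4)·C(12, 6) = 924924. Through P₂: C(21, 8)·C(5, 2) = 2034900. Since P₁ is strictly southwest of P₂, a monotone path through both must visit P₁ then P₂; paths through both = C(14, 4)·C(7, 4)·C(5, 2) = 350350. Avoid both = 5311735 − 924924 − 2034900 + 350350 = 2702261.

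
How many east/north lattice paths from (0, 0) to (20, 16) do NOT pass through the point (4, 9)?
Number of paths = 7132584855

Total paths from (0, 0) to (20, 16): C(36, 20) = 7307872110. Paths through (4, 9): (paths (0, 0) → (4, 9)) × (paths (4, 9) → (20, 16)) = C(13, 4) · C(23, 16) = 715 · 245157 = 175287255. Avoidance count = 7307872110 − 175287255 = 7132584855.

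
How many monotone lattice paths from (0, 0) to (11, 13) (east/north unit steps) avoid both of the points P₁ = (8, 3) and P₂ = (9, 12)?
Number of paths = 1572114

Inclusion–exclusion. Total paths: C(24, 11) = 2496144. Through P₁: C(11, 8)·C(13, 3) = 47190. Through P₂: C(21, 9)·C(3, 2) = 881790. Since P₁ is strictly southwest of P₂, a monotone path through both must visit P₁ then P₂; paths through both = C(11, 8)·C(10, 1)·C(3, 2) = 4950. Avoid both = 2496144 − 47190 − 881790 + 4950 = 1572114.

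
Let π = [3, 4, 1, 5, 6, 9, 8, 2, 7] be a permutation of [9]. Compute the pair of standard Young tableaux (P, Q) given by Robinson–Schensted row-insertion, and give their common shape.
P = [1, 2, 5, 6, 7] / [3, 4, 8] / [9];  Q = [1, 2, 4, 5, 6] / [3, 7, 9] / [8];  common shape = (5, 3, 1)

Row-insert the values π_1, π_2, … into P one at a time, bumping the leftmost entry strictly greater than the inserted value down to the next row. The recording tableau Q records, in position (i, j), the step at which that cell was added to P.
  Insert 3 (step 1): P = [3];  Q = [1]
  Insert 4 (step 2): P = [3, 4];  Q = [1, 2]
  Insert 1 (step 3): P = [1, 4] / [3];  Q = [1, 2] / [3]
  Insert 5 (step 4): P = [1, 4, 5] / [3];  Q = [1, 2, 4] / [3]
  Insert 6 (step 5): P = [1, 4, 5, 6] / [3];  Q = [1, 2, 4, 5] / [3]
  Insert 9 (step 6): P = [1, 4, 5, 6, 9] / [3];  Q = [1, 2, 4, 5, 6] / [3]
  Insert 8 (step 7): P = [1, 4, 5, 6, 8] / [3, 9];  Q = [1, 2, 4, 5, 6] / [3, 7]
  Insert 2 (step 8): P = [1, 2, 5, 6, 8] / [3, 4] / [9];  Q = [1, 2, 4, 5, 6] / [3, 7] / [8]
  Insert 7 (step 9): P = [1, 2, 5, 6, 7] / [3, 4, 8] / [9];  Q = [1, 2, 4, 5, 6] / [3, 7, 9] / [8]
Final shape: (5, 3, 1).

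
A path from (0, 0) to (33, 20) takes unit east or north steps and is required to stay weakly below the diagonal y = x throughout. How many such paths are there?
Number of paths = 83322650532485

By the reflection principle (André's argument), the number of monotone paths to (33, 20) with n ≤ m that never go above y = x is C(53, 33) − C(53, 34) = 202355008436035 − 119032357903550 = 83322650532485.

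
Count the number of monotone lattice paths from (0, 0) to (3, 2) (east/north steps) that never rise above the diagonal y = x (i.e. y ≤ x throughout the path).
Number of paths = 5

By the reflection principle (André's argument), the number of monotone paths to (3, 2) with n ≤ m that never go above y = x is C(5, 3) − C(5, 4) = 10 − 5 = 5.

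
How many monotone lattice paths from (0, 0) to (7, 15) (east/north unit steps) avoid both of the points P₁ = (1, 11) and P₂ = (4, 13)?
Number of paths = 145424

Inclusion–exclusion. Total paths: C(22, 7) = 170544. Through P₁: C(12, 1)·C(10, 6) = 2520. Through P₂: C(17, 4)·C(5, 3) = 23800. Since P₁ is strictly southwest of P₂, a monotone path through both must visit P₁ then P₂; paths through both = C(12, 1)·C(5, 3)·C(5, 3) = 1200. Avoid both = 170544 − 2520 − 23800 + 1200 = 145424.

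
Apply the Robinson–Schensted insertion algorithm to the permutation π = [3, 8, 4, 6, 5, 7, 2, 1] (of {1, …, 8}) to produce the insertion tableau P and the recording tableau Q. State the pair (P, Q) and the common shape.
P = [1, 4, 5, 7] / [2] / [3] / [6] / [8];  Q = [1, 2, 4, 6] / [3] / [5] / [7] / [8];  common shape = (4, 1, 1, 1, 1)

Row-insert the values π_1, π_2, … into P one at a time, bumping the leftmost entry strictly greater than the inserted value down to the next row. The recording tableau Q records, in position (i, j), the step at which that cell was added to P.
  Insert 3 (step 1): P = [3];  Q = [1]
  Insert 8 (step 2): P = [3, 8];  Q = [1, 2]
  Insert 4 (step 3): P = [3, 4] / [8];  Q = [1, 2] / [3]
  Insert 6 (step 4): P = [3, 4, 6] / [8];  Q = [1, 2, 4] / [3]
  Insert 5 (step 5): P = [3, 4, 5] / [6] / [8];  Q = [1, 2, 4] / [3] / [5]
  Insert 7 (step 6): P = [3, 4, 5, 7] / [6] / [8];  Q = [1, 2, 4, 6] / [3] / [5]
  Insert 2 (step 7): P = [2, 4, 5, 7] / [3] / [6] / [8];  Q = [1, 2, 4, 6] / [3] / [5] / [7]
  Insert 1 (step 8): P = [1, 4, 5, 7] / [2] / [3] / [6] / [8];  Q = [1, 2, 4, 6] / [3] / [5] / [7] / [8]
Final shape: (4, 1, 1, 1, 1).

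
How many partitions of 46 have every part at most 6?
p(46, parts ≤ 6) = 6510

Use the recurrence p(n, m) = p(n, m−1) + p(n−m, m): either the largest part is < m (count p(n, m−1)) or the largest part is exactly m (remove one copy of m, count p(n−m, m)). With p(0, ·) = 1 this gives p(46, parts ≤ 6) = 6510. (By conjugating Young diagrams, this also counts partitions of 46 into at most 6 parts.)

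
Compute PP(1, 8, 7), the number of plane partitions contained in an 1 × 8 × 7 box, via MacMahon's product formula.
PP(1, 8, 7) = 6435

Evaluate the triple product over i = 1..1, j = 1..8, k = 1..7. The factors are (2/1) · (3/2) · (4/3) · (5/4) · (6/5) · (7/6) · (8/7) · (3/2) · … (56 factors total). The numerators and denominators telescope so the product is an integer; carrying out the multiplication exactly gives PP(1, 8, 7) = 6435.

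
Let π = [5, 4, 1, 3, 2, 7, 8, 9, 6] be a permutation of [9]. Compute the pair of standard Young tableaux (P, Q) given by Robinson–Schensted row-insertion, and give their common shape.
P = [1, 2, 6, 8, 9] / [3, 7] / [4] / [5];  Q = [1, 4, 6, 7, 8] / [2, 9] / [3] / [5];  common shape = (5, 2, 1, 1)

Row-insert the values π_1, π_2, … into P one at a time, bumping the leftmost entry strictly greater than the inserted value down to the next row. The recording tableau Q records, in position (i, j), the step at which that cell was added to P.
  Insert 5 (step 1): P = [5];  Q = [1]
  Insert 4 (step 2): P = [4] / [5];  Q = [1] / [2]
  Insert 1 (step 3): P = [1] / [4] / [5];  Q = [1] / [2] / [3]
  Insert 3 (step 4): P = [1, 3] / [4] / [5];  Q = [1, 4] / [2] / [3]
  Insert 2 (step 5): P = [1, 2] / [3] / [4] / [5];  Q = [1, 4] / [2] / [3] / [5]
  Insert 7 (step 6): P = [1, 2, 7] / [3] / [4] / [5];  Q = [1, 4, 6] / [2] / [3] / [5]
  Insert 8 (step 7): P = [1, 2, 7, 8] / [3] / [4] / [5];  Q = [1, 4, 6, 7] / [2] / [3] / [5]
  Insert 9 (step 8): P = [1, 2, 7, 8, 9] / [3] / [4] / [5];  Q = [1, 4, 6, 7, 8] / [2] / [3] / [5]
  Insert 6 (step 9): P = [1, 2, 6, 8, 9] / [3, 7] / [4] / [5];  Q = [1, 4, 6, 7, 8] / [2, 9] / [3] / [5]
Final shape: (5, 2, 1, 1).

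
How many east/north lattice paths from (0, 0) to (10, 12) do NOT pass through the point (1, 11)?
Number of paths = 646526

Total paths from (0, 0) to (10, 12): C(22, 10) = 646646. Paths through (1, 11): (paths (0, 0) → (1, 11)) × (paths (1, 11) → (10, 12)) = C(12, 1) · C(10, 9) = 12 · 10 = 120. Avoidance count = 646646 − 120 = 646526.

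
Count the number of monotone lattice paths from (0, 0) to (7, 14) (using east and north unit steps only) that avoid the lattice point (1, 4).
Number of paths = 76240

Total paths from (0, 0) to (7, 14): C(21, 7) = 116280. Paths through (1, 4): (paths (0, 0) → (1, 4)) × (paths (1, 4) → (7, 14)) = C(5, 1) · C(16, 6) = 5 · 8008 = 40040. Avoidance count = 116280 − 40040 = 76240.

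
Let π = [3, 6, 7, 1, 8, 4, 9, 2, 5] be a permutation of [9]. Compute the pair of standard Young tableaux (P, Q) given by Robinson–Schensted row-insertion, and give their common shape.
P = [1, 2, 5, 8, 9] / [3, 4, 7] / [6];  Q = [1, 2, 3, 5, 7] / [4, 6, 9] / [8];  common shape = (5, 3, 1)

Row-insert the values π_1, π_2, … into P one at a time, bumping the leftmost entry strictly greater than the inserted value down to the next row. The recording tableau Q records, in position (i, j), the step at which that cell was added to P.
  Insert 3 (step 1): P = [3];  Q = [1]
  Insert 6 (step 2): P = [3, 6];  Q = [1, 2]
  Insert 7 (step 3): P = [3, 6, 7];  Q = [1, 2, 3]
  Insert 1 (step 4): P = [1, 6, 7] / [3];  Q = [1, 2, 3] / [4]
  Insert 8 (step 5): P = [1, 6, 7, 8] / [3];  Q = [1, 2, 3, 5] / [4]
  Insert 4 (step 6): P = [1, 4, 7, 8] / [3, 6];  Q = [1, 2, 3, 5] / [4, 6]
  Insert 9 (step 7): P = [1, 4, 7, 8, 9] / [3, 6];  Q = [1, 2, 3, 5, 7] / [4, 6]
  Insert 2 (step 8): P = [1, 2, 7, 8, 9] / [3, 4] / [6];  Q = [1, 2, 3, 5, 7] / [4, 6] / [8]
  Insert 5 (step 9): P = [1, 2, 5, 8, 9] / [3, 4, 7] / [6];  Q = [1, 2, 3, 5, 7] / [4, 6, 9] / [8]
Final shape: (5, 3, 1).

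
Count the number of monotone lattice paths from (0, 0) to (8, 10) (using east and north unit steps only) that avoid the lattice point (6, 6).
Number of paths = 29898

Total paths from (0, 0) to (8, 10): C(18, 8) = 43758. Paths through (6, 6): (paths (0, 0) → (6, 6)) × (paths (6, 6) → (8, 10)) = C(12, 6) · C(6, 2) = 924 · 15 = 13860. Avoidance count = 43758 − 13860 = 29898.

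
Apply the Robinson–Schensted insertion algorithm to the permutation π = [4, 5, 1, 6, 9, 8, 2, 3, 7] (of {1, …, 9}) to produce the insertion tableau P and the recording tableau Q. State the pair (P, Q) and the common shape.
P = [1, 2, 3, 7] / [4, 5, 6, 8] / [9];  Q = [1, 2, 4, 5] / [3, 6, 8, 9] / [7];  common shape = (4, 4, 1)

Row-insert the values π_1, π_2, … into P one at a time, bumping the leftmost entry strictly greater than the inserted value down to the next row. The recording tableau Q records, in position (i, j), the step at which that cell was added to P.
  Insert 4 (step 1): P = [4];  Q = [1]
  Insert 5 (step 2): P = [4, 5];  Q = [1, 2]
  Insert 1 (step 3): P = [1, 5] / [4];  Q = [1, 2] / [3]
  Insert 6 (step 4): P = [1, 5, 6] / [4];  Q = [1, 2, 4] / [3]
  Insert 9 (step 5): P = [1, 5, 6, 9] / [4];  Q = [1, 2, 4, 5] / [3]
  Insert 8 (step 6): P = [1, 5, 6, 8] / [4, 9];  Q = [1, 2, 4, 5] / [3, 6]
  Insert 2 (step 7): P = [1, 2, 6, 8] / [4, 5] / [9];  Q = [1, 2, 4, 5] / [3, 6] / [7]
  Insert 3 (step 8): P = [1, 2, 3, 8] / [4, 5, 6] / [9];  Q = [1, 2, 4, 5] / [3, 6, 8] / [7]
  Insert 7 (step 9): P = [1, 2, 3, 7] / [4, 5, 6, 8] / [9];  Q = [1, 2, 4, 5] / [3, 6, 8, 9] / [7]
Final shape: (4, 4, 1).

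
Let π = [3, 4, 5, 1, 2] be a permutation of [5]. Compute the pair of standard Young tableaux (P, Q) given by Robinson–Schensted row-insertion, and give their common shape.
P = [1, 2, 5] / [3, 4];  Q = [1, 2, 3] / [4, 5];  common shape = (3, 2)

Row-insert the values π_1, π_2, … into P one at a time, bumping the leftmost entry strictly greater than the inserted value down to the next row. The recording tableau Q records, in position (i, j), the step at which that cell was added to P.
  Insert 3 (step 1): P = [3];  Q = [1]
  Insert 4 (step 2): P = [3, 4];  Q = [1, 2]
  Insert 5 (step 3): P = [3, 4, 5];  Q = [1, 2, 3]
  Insert 1 (step 4): P = [1, 4, 5] / [3];  Q = [1, 2, 3] / [4]
  Insert 2 (step 5): P = [1, 2, 5] / [3, 4];  Q = [1, 2, 3] / [4, 5]
Final shape: (3, 2).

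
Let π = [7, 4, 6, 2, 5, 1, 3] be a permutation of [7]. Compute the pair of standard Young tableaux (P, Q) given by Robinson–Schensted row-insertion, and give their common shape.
P = [1, 3] / [2, 5] / [4, 6] / [7];  Q = [1, 3] / [2, 5] / [4, 7] / [6];  common shape = (2, 2, 2, 1)

Row-insert the values π_1, π_2, … into P one at a time, bumping the leftmost entry strictly greater than the inserted value down to the next row. The recording tableau Q records, in position (i, j), the step at which that cell was added to P.
  Insert 7 (step 1): P = [7];  Q = [1]
  Insert 4 (step 2): P = [4] / [7];  Q = [1] / [2]
  Insert 6 (step 3): P = [4, 6] / [7];  Q = [1, 3] / [2]
  Insert 2 (step 4): P = [2, 6] / [4] / [7];  Q = [1, 3] / [2] / [4]
  Insert 5 (step 5): P = [2, 5] / [4, 6] / [7];  Q = [1, 3] / [2, 5] / [4]
  Insert 1 (step 6): P = [1, 5] / [2, 6] / [4] / [7];  Q = [1, 3] / [2, 5] / [4] / [6]
  Insert 3 (step 7): P = [1, 3] / [2, 5] / [4, 6] / [7];  Q = [1, 3] / [2, 5] / [4, 7] / [6]
Final shape: (2, 2, 2, 1).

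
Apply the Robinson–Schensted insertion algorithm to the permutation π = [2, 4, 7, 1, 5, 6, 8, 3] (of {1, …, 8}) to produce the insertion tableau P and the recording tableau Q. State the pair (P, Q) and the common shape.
P = [1, 3, 5, 6, 8] / [2, 4] / [7];  Q = [1, 2, 3, 6, 7] / [4, 5] / [8];  common shape = (5, 2, 1)

Row-insert the values π_1, π_2, … into P one at a time, bumping the leftmost entry strictly greater than the inserted value down to the next row. The recording tableau Q records, in position (i, j), the step at which that cell was added to P.
  Insert 2 (step 1): P = [2];  Q = [1]
  Insert 4 (step 2): P = [2, 4];  Q = [1, 2]
  Insert 7 (step 3): P = [2, 4, 7];  Q = [1, 2, 3]
  Insert 1 (step 4): P = [1, 4, 7] / [2];  Q = [1, 2, 3] / [4]
  Insert 5 (step 5): P = [1, 4, 5] / [2, 7];  Q = [1, 2, 3] / [4, 5]
  Insert 6 (step 6): P = [1, 4, 5, 6] / [2, 7];  Q = [1, 2, 3, 6] / [4, 5]
  Insert 8 (step 7): P = [1, 4, 5, 6, 8] / [2, 7];  Q = [1, 2, 3, 6, 7] / [4, 5]
  Insert 3 (step 8): P = [1, 3, 5, 6, 8] / [2, 4] / [7];  Q = [1, 2, 3, 6, 7] / [4, 5] / [8]
Final shape: (5, 2, 1).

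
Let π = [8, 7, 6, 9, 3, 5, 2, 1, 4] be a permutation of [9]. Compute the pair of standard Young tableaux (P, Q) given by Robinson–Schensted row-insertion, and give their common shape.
P = [1, 4] / [2, 5] / [3, 9] / [6] / [7] / [8];  Q = [1, 4] / [2, 6] / [3, 9] / [5] / [7] / [8];  common shape = (2, 2, 2, 1, 1, 1)

Row-insert the values π_1, π_2, … into P one at a time, bumping the leftmost entry strictly greater than the inserted value down to the next row. The recording tableau Q records, in position (i, j), the step at which that cell was added to P.
  Insert 8 (step 1): P = [8];  Q = [1]
  Insert 7 (step 2): P = [7] / [8];  Q = [1] / [2]
  Insert 6 (step 3): P = [6] / [7] / [8];  Q = [1] / [2] / [3]
  Insert 9 (step 4): P = [6, 9] / [7] / [8];  Q = [1, 4] / [2] / [3]
  Insert 3 (step 5): P = [3, 9] / [6] / [7] / [8];  Q = [1, 4] / [2] / [3] / [5]
  Insert 5 (step 6): P = [3, 5] / [6, 9] / [7] / [8];  Q = [1, 4] / [2, 6] / [3] / [5]
  Insert 2 (step 7): P = [2, 5] / [3, 9] / [6] / [7] / [8];  Q = [1, 4] / [2, 6] / [3] / [5] / [7]
  Insert 1 (step 8): P = [1, 5] / [2, 9] / [3] / [6] / [7] / [8];  Q = [1, 4] / [2, 6] / [3] / [5] / [7] / [8]
  Insert 4 (step 9): P = [1, 4] / [2, 5] / [3, 9] / [6] / [7] / [8];  Q = [1, 4] / [2, 6] / [3, 9] / [5] / [7] / [8]
Final shape: (2, 2, 2, 1, 1, 1).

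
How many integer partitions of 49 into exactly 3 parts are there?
p(49, 3 parts) = 200

Partitions of n into exactly k parts are in bijection with partitions of n − k into at most k parts (subtract 1 from each part). So p(49, exactly 3) = p(46, parts ≤ 3). Computing via the recurrence p(m, j) = p(m, j−1) + p(m−j, j) gives 200.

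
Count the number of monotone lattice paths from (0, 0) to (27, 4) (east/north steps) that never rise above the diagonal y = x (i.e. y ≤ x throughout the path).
Number of paths = 26970

By the reflection principle (André's argument), the number of monotone paths to (27, 4) with n ≤ m that never go above y = x is C(31, 27) − C(31, 28) = 31465 − 4495 = 26970.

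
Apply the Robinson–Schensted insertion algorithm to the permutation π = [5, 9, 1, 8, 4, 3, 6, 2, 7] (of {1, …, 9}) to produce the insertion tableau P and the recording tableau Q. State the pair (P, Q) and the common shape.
P = [1, 2, 6, 7] / [3, 8] / [4] / [5] / [9];  Q = [1, 2, 7, 9] / [3, 4] / [5] / [6] / [8];  common shape = (4, 2, 1, 1, 1)

Row-insert the values π_1, π_2, … into P one at a time, bumping the leftmost entry strictly greater than the inserted value down to the next row. The recording tableau Q records, in position (i, j), the step at which that cell was added to P.
  Insert 5 (step 1): P = [5];  Q = [1]
  Insert 9 (step 2): P = [5, 9];  Q = [1, 2]
  Insert 1 (step 3): P = [1, 9] / [5];  Q = [1, 2] / [3]
  Insert 8 (step 4): P = [1, 8] / [5, 9];  Q = [1, 2] / [3, 4]
  Insert 4 (step 5): P = [1, 4] / [5, 8] / [9];  Q = [1, 2] / [3, 4] / [5]
  Insert 3 (step 6): P = [1, 3] / [4, 8] / [5] / [9];  Q = [1, 2] / [3, 4] / [5] / [6]
  Insert 6 (step 7): P = [1, 3, 6] / [4, 8] / [5] / [9];  Q = [1, 2, 7] / [3, 4] / [5] / [6]
  Insert 2 (step 8): P = [1, 2, 6] / [3, 8] / [4] / [5] / [9];  Q = [1, 2, 7] / [3, 4] / [5] / [6] / [8]
  Insert 7 (step 9): P = [1, 2, 6, 7] / [3, 8] / [4] / [5] / [9];  Q = [1, 2, 7, 9] / [3, 4] / [5] / [6] / [8]
Final shape: (4, 2, 1, 1, 1).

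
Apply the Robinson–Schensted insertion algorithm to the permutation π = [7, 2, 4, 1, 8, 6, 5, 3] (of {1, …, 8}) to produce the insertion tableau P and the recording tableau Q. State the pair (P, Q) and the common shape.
P = [1, 3, 5] / [2, 4] / [6, 8] / [7];  Q = [1, 3, 5] / [2, 6] / [4, 7] / [8];  common shape = (3, 2, 2, 1)

Row-insert the values π_1, π_2, … into P one at a time, bumping the leftmost entry strictly greater than the inserted value down to the next row. The recording tableau Q records, in position (i, j), the step at which that cell was added to P.
  Insert 7 (step 1): P = [7];  Q = [1]
  Insert 2 (step 2): P = [2] / [7];  Q = [1] / [2]
  Insert 4 (step 3): P = [2, 4] / [7];  Q = [1, 3] / [2]
  Insert 1 (step 4): P = [1, 4] / [2] / [7];  Q = [1, 3] / [2] / [4]
  Insert 8 (step 5): P = [1, 4, 8] / [2] / [7];  Q = [1, 3, 5] / [2] / [4]
  Insert 6 (step 6): P = [1, 4, 6] / [2, 8] / [7];  Q = [1, 3, 5] / [2, 6] / [4]
  Insert 5 (step 7): P = [1, 4, 5] / [2, 6] / [7, 8];  Q = [1, 3, 5] / [2, 6] / [4, 7]
  Insert 3 (step 8): P = [1, 3, 5] / [2, 4] / [6, 8] / [7];  Q = [1, 3, 5] / [2, 6] / [4, 7] / [8]
Final shape: (3, 2, 2, 1).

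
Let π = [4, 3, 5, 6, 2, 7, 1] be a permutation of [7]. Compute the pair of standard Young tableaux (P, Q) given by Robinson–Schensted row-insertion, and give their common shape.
P = [1, 5, 6, 7] / [2] / [3] / [4];  Q = [1, 3, 4, 6] / [2] / [5] / [7];  common shape = (4, 1, 1, 1)

Row-insert the values π_1, π_2, … into P one at a time, bumping the leftmost entry strictly greater than the inserted value down to the next row. The recording tableau Q records, in position (i, j), the step at which that cell was added to P.
  Insert 4 (step 1): P = [4];  Q = [1]
  Insert 3 (step 2): P = [3] / [4];  Q = [1] / [2]
  Insert 5 (step 3): P = [3, 5] / [4];  Q = [1, 3] / [2]
  Insert 6 (step 4): P = [3, 5, 6] / [4];  Q = [1, 3, 4] / [2]
  Insert 2 (step 5): P = [2, 5, 6] / [3] / [4];  Q = [1, 3, 4] / [2] / [5]
  Insert 7 (step 6): P = [2, 5, 6, 7] / [3] / [4];  Q = [1, 3, 4, 6] / [2] / [5]
  Insert 1 (step 7): P = [1, 5, 6, 7] / [2] / [3] / [4];  Q = [1, 3, 4, 6] / [2] / [5] / [7]
Final shape: (4, 1, 1, 1).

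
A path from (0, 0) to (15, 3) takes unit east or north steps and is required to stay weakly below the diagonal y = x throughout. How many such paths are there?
Number of paths = 663

By the reflection principle (André's argument), the number of monotone paths to (15, 3) with n ≤ m that never go above y = x is C(18, 15) − C(18, 16) = 816 − 153 = 663.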